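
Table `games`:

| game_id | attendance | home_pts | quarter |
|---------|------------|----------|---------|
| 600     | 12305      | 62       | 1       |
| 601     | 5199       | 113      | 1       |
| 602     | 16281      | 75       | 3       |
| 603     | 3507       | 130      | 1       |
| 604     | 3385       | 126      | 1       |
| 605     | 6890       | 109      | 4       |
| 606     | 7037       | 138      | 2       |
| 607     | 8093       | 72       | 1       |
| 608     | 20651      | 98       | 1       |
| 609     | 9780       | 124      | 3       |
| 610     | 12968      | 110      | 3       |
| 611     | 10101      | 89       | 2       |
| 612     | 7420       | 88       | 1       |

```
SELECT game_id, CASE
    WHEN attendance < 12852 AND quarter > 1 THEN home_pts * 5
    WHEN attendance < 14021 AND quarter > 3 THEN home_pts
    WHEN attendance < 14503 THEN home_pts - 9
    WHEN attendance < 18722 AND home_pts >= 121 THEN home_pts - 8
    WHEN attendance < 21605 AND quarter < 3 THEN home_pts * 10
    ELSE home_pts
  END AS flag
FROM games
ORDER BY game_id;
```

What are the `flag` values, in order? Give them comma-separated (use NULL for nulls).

game_id=600: attendance < 14503 → 53
game_id=601: attendance < 14503 → 104
game_id=602: ELSE → 75
game_id=603: attendance < 14503 → 121
game_id=604: attendance < 14503 → 117
game_id=605: attendance < 12852 AND quarter > 1 → 545
game_id=606: attendance < 12852 AND quarter > 1 → 690
game_id=607: attendance < 14503 → 63
game_id=608: attendance < 21605 AND quarter < 3 → 980
game_id=609: attendance < 12852 AND quarter > 1 → 620
game_id=610: attendance < 14503 → 101
game_id=611: attendance < 12852 AND quarter > 1 → 445
game_id=612: attendance < 14503 → 79

53, 104, 75, 121, 117, 545, 690, 63, 980, 620, 101, 445, 79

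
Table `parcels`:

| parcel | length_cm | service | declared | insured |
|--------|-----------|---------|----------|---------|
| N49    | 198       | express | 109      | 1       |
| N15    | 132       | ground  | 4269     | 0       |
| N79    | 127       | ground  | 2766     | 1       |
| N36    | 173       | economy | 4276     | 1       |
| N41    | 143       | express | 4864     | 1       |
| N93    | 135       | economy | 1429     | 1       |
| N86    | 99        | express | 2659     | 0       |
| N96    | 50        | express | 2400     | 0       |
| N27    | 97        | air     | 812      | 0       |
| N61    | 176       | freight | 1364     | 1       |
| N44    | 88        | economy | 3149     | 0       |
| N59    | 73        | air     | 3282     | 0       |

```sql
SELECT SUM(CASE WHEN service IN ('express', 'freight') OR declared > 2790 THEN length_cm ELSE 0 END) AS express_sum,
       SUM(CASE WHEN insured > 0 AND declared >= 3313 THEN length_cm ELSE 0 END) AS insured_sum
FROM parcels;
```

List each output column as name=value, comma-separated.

express_sum=1132, insured_sum=316

[express_sum: service IN ('express', 'freight') OR declared > 2790]
parcel=N49: ✓ → 198
parcel=N15: ✓ → 132
parcel=N79: ✗
parcel=N36: ✓ → 173
parcel=N41: ✓ → 143
parcel=N93: ✗
parcel=N86: ✓ → 99
parcel=N96: ✓ → 50
parcel=N27: ✗
parcel=N61: ✓ → 176
parcel=N44: ✓ → 88
parcel=N59: ✓ → 73
express_sum = 198 + 132 + 173 + 143 + 99 + 50 + 176 + 88 + 73 = 1132
—
[insured_sum: insured > 0 AND declared >= 3313]
parcel=N49: ✗
parcel=N15: ✗
parcel=N79: ✗
parcel=N36: ✓ → 173
parcel=N41: ✓ → 143
parcel=N93: ✗
parcel=N86: ✗
parcel=N96: ✗
parcel=N27: ✗
parcel=N61: ✗
parcel=N44: ✗
parcel=N59: ✗
insured_sum = 173 + 143 = 316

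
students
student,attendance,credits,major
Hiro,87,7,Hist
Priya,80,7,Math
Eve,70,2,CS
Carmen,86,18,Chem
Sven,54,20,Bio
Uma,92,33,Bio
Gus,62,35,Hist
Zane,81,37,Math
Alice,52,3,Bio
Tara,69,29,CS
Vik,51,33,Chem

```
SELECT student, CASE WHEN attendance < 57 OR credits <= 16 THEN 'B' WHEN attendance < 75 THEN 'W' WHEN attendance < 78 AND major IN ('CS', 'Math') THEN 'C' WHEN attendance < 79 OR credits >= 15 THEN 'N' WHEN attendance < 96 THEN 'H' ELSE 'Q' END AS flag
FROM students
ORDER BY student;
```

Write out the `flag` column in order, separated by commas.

student=Alice: attendance < 57 OR credits <= 16 → B
student=Carmen: attendance < 79 OR credits >= 15 → N
student=Eve: attendance < 57 OR credits <= 16 → B
student=Gus: attendance < 75 → W
student=Hiro: attendance < 57 OR credits <= 16 → B
student=Priya: attendance < 57 OR credits <= 16 → B
student=Sven: attendance < 57 OR credits <= 16 → B
student=Tara: attendance < 75 → W
student=Uma: attendance < 79 OR credits >= 15 → N
student=Vik: attendance < 57 OR credits <= 16 → B
student=Zane: attendance < 79 OR credits >= 15 → N

B, N, B, W, B, B, B, W, N, B, N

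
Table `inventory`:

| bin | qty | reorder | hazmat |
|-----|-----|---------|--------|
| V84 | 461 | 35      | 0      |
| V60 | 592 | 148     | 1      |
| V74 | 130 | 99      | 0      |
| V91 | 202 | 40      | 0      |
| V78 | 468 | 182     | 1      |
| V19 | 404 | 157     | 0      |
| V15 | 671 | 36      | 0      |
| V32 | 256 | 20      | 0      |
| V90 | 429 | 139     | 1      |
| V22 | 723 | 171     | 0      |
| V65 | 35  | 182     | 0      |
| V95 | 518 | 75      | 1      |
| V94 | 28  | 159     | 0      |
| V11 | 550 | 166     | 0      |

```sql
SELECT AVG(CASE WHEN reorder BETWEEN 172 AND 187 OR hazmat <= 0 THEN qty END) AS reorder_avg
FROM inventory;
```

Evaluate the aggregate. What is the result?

357.0909090909

bin=V84: ✓ → 461
bin=V60: ✗
bin=V74: ✓ → 130
bin=V91: ✓ → 202
bin=V78: ✓ → 468
bin=V19: ✓ → 404
bin=V15: ✓ → 671
bin=V32: ✓ → 256
bin=V90: ✗
bin=V22: ✓ → 723
bin=V65: ✓ → 35
bin=V95: ✗
bin=V94: ✓ → 28
bin=V11: ✓ → 550
reorder_avg = (461 + 130 + 202 + 468 + 404 + 671 + 256 + 723 + 35 + 28 + 550) / 11 = 357.0909090909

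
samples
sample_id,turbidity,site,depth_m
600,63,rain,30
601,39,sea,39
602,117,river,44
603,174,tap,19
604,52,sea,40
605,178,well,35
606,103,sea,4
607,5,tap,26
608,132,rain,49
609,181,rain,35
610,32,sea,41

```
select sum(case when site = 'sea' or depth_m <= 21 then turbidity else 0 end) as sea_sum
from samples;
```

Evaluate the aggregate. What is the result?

sample_id=600: ✗
sample_id=601: ✓ → 39
sample_id=602: ✗
sample_id=603: ✓ → 174
sample_id=604: ✓ → 52
sample_id=605: ✗
sample_id=606: ✓ → 103
sample_id=607: ✗
sample_id=608: ✗
sample_id=609: ✗
sample_id=610: ✓ → 32
sea_sum = 39 + 174 + 52 + 103 + 32 = 400

400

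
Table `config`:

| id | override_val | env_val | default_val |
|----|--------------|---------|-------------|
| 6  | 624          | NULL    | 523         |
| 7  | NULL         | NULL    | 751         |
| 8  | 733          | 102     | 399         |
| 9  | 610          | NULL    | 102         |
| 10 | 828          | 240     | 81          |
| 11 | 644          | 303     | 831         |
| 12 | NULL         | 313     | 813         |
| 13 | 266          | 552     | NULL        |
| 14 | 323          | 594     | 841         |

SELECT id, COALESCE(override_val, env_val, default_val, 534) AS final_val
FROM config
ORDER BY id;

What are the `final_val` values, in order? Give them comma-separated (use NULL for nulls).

624, 751, 733, 610, 828, 644, 313, 266, 323

id=6: override_val=624 → 624
id=7: override_val=NULL, env_val=NULL, default_val=751 → 751
id=8: override_val=733 → 733
id=9: override_val=610 → 610
id=10: override_val=828 → 828
id=11: override_val=644 → 644
id=12: override_val=NULL, env_val=313 → 313
id=13: override_val=266 → 266
id=14: override_val=323 → 323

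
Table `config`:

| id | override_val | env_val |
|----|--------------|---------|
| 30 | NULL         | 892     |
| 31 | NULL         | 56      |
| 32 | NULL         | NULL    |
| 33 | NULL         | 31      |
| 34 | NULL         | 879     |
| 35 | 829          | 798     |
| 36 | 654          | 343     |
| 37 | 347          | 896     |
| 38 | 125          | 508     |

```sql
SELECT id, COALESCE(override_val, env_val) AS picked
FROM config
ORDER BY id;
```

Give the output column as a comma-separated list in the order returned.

892, 56, NULL, 31, 879, 829, 654, 347, 125

id=30: override_val=NULL, env_val=892 → 892
id=31: override_val=NULL, env_val=56 → 56
id=32: override_val=NULL, env_val=NULL (all NULL) → NULL
id=33: override_val=NULL, env_val=31 → 31
id=34: override_val=NULL, env_val=879 → 879
id=35: override_val=829 → 829
id=36: override_val=654 → 654
id=37: override_val=347 → 347
id=38: override_val=125 → 125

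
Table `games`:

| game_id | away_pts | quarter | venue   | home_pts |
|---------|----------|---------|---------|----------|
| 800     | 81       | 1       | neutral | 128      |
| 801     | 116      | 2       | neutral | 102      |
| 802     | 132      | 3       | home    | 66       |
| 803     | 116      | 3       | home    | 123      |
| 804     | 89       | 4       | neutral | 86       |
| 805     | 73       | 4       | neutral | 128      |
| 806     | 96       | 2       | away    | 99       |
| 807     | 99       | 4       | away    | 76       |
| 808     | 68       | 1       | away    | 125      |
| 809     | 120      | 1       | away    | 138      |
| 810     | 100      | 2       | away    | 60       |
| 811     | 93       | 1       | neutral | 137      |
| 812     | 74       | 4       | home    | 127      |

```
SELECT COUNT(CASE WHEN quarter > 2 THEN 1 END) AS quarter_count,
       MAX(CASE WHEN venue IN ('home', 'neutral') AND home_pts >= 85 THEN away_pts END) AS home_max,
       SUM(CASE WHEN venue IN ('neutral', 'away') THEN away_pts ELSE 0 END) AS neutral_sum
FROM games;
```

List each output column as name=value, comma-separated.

quarter_count=6, home_max=116, neutral_sum=935

[quarter_count: quarter > 2]
game_id=800: ✗
game_id=801: ✗
game_id=802: ✓ → 1
game_id=803: ✓ → 1
game_id=804: ✓ → 1
game_id=805: ✓ → 1
game_id=806: ✗
game_id=807: ✓ → 1
game_id=808: ✗
game_id=809: ✗
game_id=810: ✗
game_id=811: ✗
game_id=812: ✓ → 1
quarter_count = COUNT(1, 1, 1, 1, 1, 1) = 6
—
[home_max: venue IN ('home', 'neutral') AND home_pts >= 85]
game_id=800: ✓ → 81
game_id=801: ✓ → 116
game_id=802: ✗
game_id=803: ✓ → 116
game_id=804: ✓ → 89
game_id=805: ✓ → 73
game_id=806: ✗
game_id=807: ✗
game_id=808: ✗
game_id=809: ✗
game_id=810: ✗
game_id=811: ✓ → 93
game_id=812: ✓ → 74
home_max = MAX(81, 116, 116, 89, 73, 93, 74) = 116
—
[neutral_sum: venue IN ('neutral', 'away')]
game_id=800: ✓ → 81
game_id=801: ✓ → 116
game_id=802: ✗
game_id=803: ✗
game_id=804: ✓ → 89
game_id=805: ✓ → 73
game_id=806: ✓ → 96
game_id=807: ✓ → 99
game_id=808: ✓ → 68
game_id=809: ✓ → 120
game_id=810: ✓ → 100
game_id=811: ✓ → 93
game_id=812: ✗
neutral_sum = 81 + 116 + 89 + 73 + 96 + 99 + 68 + 120 + 100 + 93 = 935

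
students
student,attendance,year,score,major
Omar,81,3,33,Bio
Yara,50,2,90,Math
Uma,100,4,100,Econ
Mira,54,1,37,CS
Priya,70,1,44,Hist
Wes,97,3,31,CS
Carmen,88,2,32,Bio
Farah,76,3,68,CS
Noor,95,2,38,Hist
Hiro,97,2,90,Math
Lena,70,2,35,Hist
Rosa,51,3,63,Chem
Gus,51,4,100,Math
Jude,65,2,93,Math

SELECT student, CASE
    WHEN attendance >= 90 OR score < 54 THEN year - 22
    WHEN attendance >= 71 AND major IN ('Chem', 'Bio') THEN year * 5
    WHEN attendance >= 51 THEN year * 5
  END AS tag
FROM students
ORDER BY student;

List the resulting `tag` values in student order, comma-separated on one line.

-20, 15, 20, -20, 10, -20, -21, -20, -19, -21, 15, -18, -19, NULL

student=Carmen: attendance >= 90 OR score < 54 → -20
student=Farah: attendance >= 51 → 15
student=Gus: attendance >= 51 → 20
student=Hiro: attendance >= 90 OR score < 54 → -20
student=Jude: attendance >= 51 → 10
student=Lena: attendance >= 90 OR score < 54 → -20
student=Mira: attendance >= 90 OR score < 54 → -21
student=Noor: attendance >= 90 OR score < 54 → -20
student=Omar: attendance >= 90 OR score < 54 → -19
student=Priya: attendance >= 90 OR score < 54 → -21
student=Rosa: attendance >= 51 → 15
student=Uma: attendance >= 90 OR score < 54 → -18
student=Wes: attendance >= 90 OR score < 54 → -19
student=Yara: (no match → NULL) → NULL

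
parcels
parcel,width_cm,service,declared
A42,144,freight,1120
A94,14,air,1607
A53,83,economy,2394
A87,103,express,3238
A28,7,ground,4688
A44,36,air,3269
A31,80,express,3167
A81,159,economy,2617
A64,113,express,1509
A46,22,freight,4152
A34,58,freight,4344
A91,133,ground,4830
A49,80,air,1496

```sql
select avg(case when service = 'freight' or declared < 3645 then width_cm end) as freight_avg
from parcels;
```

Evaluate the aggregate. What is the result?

81.0909090909

parcel=A42: ✓ → 144
parcel=A94: ✓ → 14
parcel=A53: ✓ → 83
parcel=A87: ✓ → 103
parcel=A28: ✗
parcel=A44: ✓ → 36
parcel=A31: ✓ → 80
parcel=A81: ✓ → 159
parcel=A64: ✓ → 113
parcel=A46: ✓ → 22
parcel=A34: ✓ → 58
parcel=A91: ✗
parcel=A49: ✓ → 80
freight_avg = (144 + 14 + 83 + 103 + 36 + 80 + 159 + 113 + 22 + 58 + 80) / 11 = 81.0909090909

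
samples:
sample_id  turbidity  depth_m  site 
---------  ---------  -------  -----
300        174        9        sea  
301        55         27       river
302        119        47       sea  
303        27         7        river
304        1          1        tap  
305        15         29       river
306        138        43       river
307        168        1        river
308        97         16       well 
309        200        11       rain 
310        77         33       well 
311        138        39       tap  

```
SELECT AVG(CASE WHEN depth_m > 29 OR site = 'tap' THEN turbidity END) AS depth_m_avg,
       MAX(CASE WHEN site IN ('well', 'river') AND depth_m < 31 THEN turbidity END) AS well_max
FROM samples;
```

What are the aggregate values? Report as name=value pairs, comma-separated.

depth_m_avg=94.6, well_max=168

[depth_m_avg: depth_m > 29 OR site = 'tap']
sample_id=300: ✗
sample_id=301: ✗
sample_id=302: ✓ → 119
sample_id=303: ✗
sample_id=304: ✓ → 1
sample_id=305: ✗
sample_id=306: ✓ → 138
sample_id=307: ✗
sample_id=308: ✗
sample_id=309: ✗
sample_id=310: ✓ → 77
sample_id=311: ✓ → 138
depth_m_avg = (119 + 1 + 138 + 77 + 138) / 5 = 94.6
—
[well_max: site IN ('well', 'river') AND depth_m < 31]
sample_id=300: ✗
sample_id=301: ✓ → 55
sample_id=302: ✗
sample_id=303: ✓ → 27
sample_id=304: ✗
sample_id=305: ✓ → 15
sample_id=306: ✗
sample_id=307: ✓ → 168
sample_id=308: ✓ → 97
sample_id=309: ✗
sample_id=310: ✗
sample_id=311: ✗
well_max = MAX(55, 27, 15, 168, 97) = 168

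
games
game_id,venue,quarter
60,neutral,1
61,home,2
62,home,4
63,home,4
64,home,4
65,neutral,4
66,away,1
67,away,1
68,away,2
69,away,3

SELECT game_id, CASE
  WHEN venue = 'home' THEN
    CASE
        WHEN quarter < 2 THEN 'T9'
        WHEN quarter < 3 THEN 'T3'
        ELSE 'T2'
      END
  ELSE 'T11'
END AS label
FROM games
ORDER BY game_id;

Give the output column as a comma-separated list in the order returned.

T11, T3, T2, T2, T2, T11, T11, T11, T11, T11

game_id=60: venue='neutral' → outer ELSE → T11
game_id=61: venue='home' → inner[quarter < 3] → T3
game_id=62: venue='home' → inner[ELSE] → T2
game_id=63: venue='home' → inner[ELSE] → T2
game_id=64: venue='home' → inner[ELSE] → T2
game_id=65: venue='neutral' → outer ELSE → T11
game_id=66: venue='away' → outer ELSE → T11
game_id=67: venue='away' → outer ELSE → T11
game_id=68: venue='away' → outer ELSE → T11
game_id=69: venue='away' → outer ELSE → T11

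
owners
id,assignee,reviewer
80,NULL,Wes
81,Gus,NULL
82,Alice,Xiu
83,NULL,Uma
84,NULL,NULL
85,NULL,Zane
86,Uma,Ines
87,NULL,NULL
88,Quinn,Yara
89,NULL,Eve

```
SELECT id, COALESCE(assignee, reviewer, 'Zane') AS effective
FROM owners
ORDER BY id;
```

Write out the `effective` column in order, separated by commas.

Wes, Gus, Alice, Uma, Zane, Zane, Uma, Zane, Quinn, Eve

id=80: assignee=NULL, reviewer=Wes → Wes
id=81: assignee=Gus → Gus
id=82: assignee=Alice → Alice
id=83: assignee=NULL, reviewer=Uma → Uma
id=84: assignee=NULL, reviewer=NULL, → literal Zane → Zane
id=85: assignee=NULL, reviewer=Zane → Zane
id=86: assignee=Uma → Uma
id=87: assignee=NULL, reviewer=NULL, → literal Zane → Zane
id=88: assignee=Quinn → Quinn
id=89: assignee=NULL, reviewer=Eve → Eve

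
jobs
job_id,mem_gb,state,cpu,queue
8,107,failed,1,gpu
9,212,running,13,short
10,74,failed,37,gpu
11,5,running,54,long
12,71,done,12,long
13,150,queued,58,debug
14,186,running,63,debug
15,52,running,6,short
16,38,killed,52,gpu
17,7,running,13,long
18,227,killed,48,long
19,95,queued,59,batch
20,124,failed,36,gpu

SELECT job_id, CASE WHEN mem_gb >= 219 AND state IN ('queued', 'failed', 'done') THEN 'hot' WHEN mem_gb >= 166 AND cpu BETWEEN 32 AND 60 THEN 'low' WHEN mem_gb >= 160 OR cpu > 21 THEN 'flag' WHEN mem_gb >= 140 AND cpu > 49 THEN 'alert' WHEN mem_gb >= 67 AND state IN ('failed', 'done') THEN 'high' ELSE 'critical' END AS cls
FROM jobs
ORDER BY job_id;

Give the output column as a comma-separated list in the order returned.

high, flag, flag, flag, high, flag, flag, critical, flag, critical, low, flag, flag

job_id=8: mem_gb >= 67 AND state IN ('failed', 'done') → high
job_id=9: mem_gb >= 160 OR cpu > 21 → flag
job_id=10: mem_gb >= 160 OR cpu > 21 → flag
job_id=11: mem_gb >= 160 OR cpu > 21 → flag
job_id=12: mem_gb >= 67 AND state IN ('failed', 'done') → high
job_id=13: mem_gb >= 160 OR cpu > 21 → flag
job_id=14: mem_gb >= 160 OR cpu > 21 → flag
job_id=15: ELSE → critical
job_id=16: mem_gb >= 160 OR cpu > 21 → flag
job_id=17: ELSE → critical
job_id=18: mem_gb >= 166 AND cpu BETWEEN 32 AND 60 → low
job_id=19: mem_gb >= 160 OR cpu > 21 → flag
job_id=20: mem_gb >= 160 OR cpu > 21 → flag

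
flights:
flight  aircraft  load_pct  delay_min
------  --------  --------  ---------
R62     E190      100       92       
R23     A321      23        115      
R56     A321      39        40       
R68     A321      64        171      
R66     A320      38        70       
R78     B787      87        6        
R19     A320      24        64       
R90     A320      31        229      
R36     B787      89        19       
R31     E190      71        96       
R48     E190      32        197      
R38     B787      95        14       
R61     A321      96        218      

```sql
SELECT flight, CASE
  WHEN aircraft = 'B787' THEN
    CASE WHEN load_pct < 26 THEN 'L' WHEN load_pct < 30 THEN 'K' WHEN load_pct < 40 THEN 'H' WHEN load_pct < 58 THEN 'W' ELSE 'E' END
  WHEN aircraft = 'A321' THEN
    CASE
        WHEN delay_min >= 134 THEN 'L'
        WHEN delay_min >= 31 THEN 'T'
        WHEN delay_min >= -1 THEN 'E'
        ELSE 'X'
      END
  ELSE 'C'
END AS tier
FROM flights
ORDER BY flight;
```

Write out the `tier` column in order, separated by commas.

flight=R19: aircraft='A320' → outer ELSE → C
flight=R23: aircraft='A321' → inner[delay_min >= 31] → T
flight=R31: aircraft='E190' → outer ELSE → C
flight=R36: aircraft='B787' → inner[ELSE] → E
flight=R38: aircraft='B787' → inner[ELSE] → E
flight=R48: aircraft='E190' → outer ELSE → C
flight=R56: aircraft='A321' → inner[delay_min >= 31] → T
flight=R61: aircraft='A321' → inner[delay_min >= 134] → L
flight=R62: aircraft='E190' → outer ELSE → C
flight=R66: aircraft='A320' → outer ELSE → C
flight=R68: aircraft='A321' → inner[delay_min >= 134] → L
flight=R78: aircraft='B787' → inner[ELSE] → E
flight=R90: aircraft='A320' → outer ELSE → C

C, T, C, E, E, C, T, L, C, C, L, E, C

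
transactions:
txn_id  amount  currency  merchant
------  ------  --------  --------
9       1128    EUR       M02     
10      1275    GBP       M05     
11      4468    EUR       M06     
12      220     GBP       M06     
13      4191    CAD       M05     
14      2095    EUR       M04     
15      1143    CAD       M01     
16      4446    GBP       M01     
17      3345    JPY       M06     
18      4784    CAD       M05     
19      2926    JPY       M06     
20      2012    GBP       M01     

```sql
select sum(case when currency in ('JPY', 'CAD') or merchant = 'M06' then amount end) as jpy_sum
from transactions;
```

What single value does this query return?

txn_id=9: ✗
txn_id=10: ✗
txn_id=11: ✓ → 4468
txn_id=12: ✓ → 220
txn_id=13: ✓ → 4191
txn_id=14: ✗
txn_id=15: ✓ → 1143
txn_id=16: ✗
txn_id=17: ✓ → 3345
txn_id=18: ✓ → 4784
txn_id=19: ✓ → 2926
txn_id=20: ✗
jpy_sum = 4468 + 220 + 4191 + 1143 + 3345 + 4784 + 2926 = 21077

21077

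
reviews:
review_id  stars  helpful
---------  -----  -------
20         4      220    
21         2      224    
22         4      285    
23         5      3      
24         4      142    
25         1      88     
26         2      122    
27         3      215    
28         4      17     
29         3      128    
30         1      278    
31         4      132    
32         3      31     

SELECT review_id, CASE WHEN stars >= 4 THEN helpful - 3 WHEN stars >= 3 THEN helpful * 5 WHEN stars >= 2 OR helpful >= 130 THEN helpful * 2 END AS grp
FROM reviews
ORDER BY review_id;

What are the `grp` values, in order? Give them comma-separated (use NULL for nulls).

217, 448, 282, 0, 139, NULL, 244, 1075, 14, 640, 556, 129, 155

review_id=20: stars >= 4 → 217
review_id=21: stars >= 2 OR helpful >= 130 → 448
review_id=22: stars >= 4 → 282
review_id=23: stars >= 4 → 0
review_id=24: stars >= 4 → 139
review_id=25: (no match → NULL) → NULL
review_id=26: stars >= 2 OR helpful >= 130 → 244
review_id=27: stars >= 3 → 1075
review_id=28: stars >= 4 → 14
review_id=29: stars >= 3 → 640
review_id=30: stars >= 2 OR helpful >= 130 → 556
review_id=31: stars >= 4 → 129
review_id=32: stars >= 3 → 155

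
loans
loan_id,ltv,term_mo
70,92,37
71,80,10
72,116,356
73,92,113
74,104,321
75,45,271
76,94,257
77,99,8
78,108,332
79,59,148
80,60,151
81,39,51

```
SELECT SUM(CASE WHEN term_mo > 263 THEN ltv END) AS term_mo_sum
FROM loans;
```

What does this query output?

373

loan_id=70: ✗
loan_id=71: ✗
loan_id=72: ✓ → 116
loan_id=73: ✗
loan_id=74: ✓ → 104
loan_id=75: ✓ → 45
loan_id=76: ✗
loan_id=77: ✗
loan_id=78: ✓ → 108
loan_id=79: ✗
loan_id=80: ✗
loan_id=81: ✗
term_mo_sum = 116 + 104 + 45 + 108 = 373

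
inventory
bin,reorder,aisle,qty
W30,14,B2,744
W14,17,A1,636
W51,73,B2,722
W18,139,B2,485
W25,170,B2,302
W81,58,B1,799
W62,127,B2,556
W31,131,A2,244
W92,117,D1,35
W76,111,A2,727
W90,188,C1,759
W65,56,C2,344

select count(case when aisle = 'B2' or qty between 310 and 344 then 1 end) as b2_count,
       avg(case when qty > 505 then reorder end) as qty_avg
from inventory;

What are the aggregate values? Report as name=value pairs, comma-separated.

b2_count=6, qty_avg=84

[b2_count: aisle = 'B2' or qty between 310 and 344]
bin=W30: ✓ → 1
bin=W14: ✗
bin=W51: ✓ → 1
bin=W18: ✓ → 1
bin=W25: ✓ → 1
bin=W81: ✗
bin=W62: ✓ → 1
bin=W31: ✗
bin=W92: ✗
bin=W76: ✗
bin=W90: ✗
bin=W65: ✓ → 1
b2_count = COUNT(1, 1, 1, 1, 1, 1) = 6
—
[qty_avg: qty > 505]
bin=W30: ✓ → 14
bin=W14: ✓ → 17
bin=W51: ✓ → 73
bin=W18: ✗
bin=W25: ✗
bin=W81: ✓ → 58
bin=W62: ✓ → 127
bin=W31: ✗
bin=W92: ✗
bin=W76: ✓ → 111
bin=W90: ✓ → 188
bin=W65: ✗
qty_avg = (14 + 17 + 73 + 58 + 127 + 111 + 188) / 7 = 84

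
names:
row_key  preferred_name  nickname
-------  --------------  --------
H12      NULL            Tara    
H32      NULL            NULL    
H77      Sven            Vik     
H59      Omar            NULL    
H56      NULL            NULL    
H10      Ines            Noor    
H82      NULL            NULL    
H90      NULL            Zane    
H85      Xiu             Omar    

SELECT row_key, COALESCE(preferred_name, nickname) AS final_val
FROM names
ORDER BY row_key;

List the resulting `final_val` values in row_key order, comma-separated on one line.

row_key=H10: preferred_name=Ines → Ines
row_key=H12: preferred_name=NULL, nickname=Tara → Tara
row_key=H32: preferred_name=NULL, nickname=NULL (all NULL) → NULL
row_key=H56: preferred_name=NULL, nickname=NULL (all NULL) → NULL
row_key=H59: preferred_name=Omar → Omar
row_key=H77: preferred_name=Sven → Sven
row_key=H82: preferred_name=NULL, nickname=NULL (all NULL) → NULL
row_key=H85: preferred_name=Xiu → Xiu
row_key=H90: preferred_name=NULL, nickname=Zane → Zane

Ines, Tara, NULL, NULL, Omar, Sven, NULL, Xiu, Zane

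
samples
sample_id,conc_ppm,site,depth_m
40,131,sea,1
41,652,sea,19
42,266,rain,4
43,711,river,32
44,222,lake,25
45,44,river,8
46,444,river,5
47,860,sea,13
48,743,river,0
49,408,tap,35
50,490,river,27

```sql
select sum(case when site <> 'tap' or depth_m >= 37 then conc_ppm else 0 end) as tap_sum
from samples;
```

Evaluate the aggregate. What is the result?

sample_id=40: ✓ → 131
sample_id=41: ✓ → 652
sample_id=42: ✓ → 266
sample_id=43: ✓ → 711
sample_id=44: ✓ → 222
sample_id=45: ✓ → 44
sample_id=46: ✓ → 444
sample_id=47: ✓ → 860
sample_id=48: ✓ → 743
sample_id=49: ✗
sample_id=50: ✓ → 490
tap_sum = 131 + 652 + 266 + 711 + 222 + 44 + 444 + 860 + 743 + 490 = 4563

4563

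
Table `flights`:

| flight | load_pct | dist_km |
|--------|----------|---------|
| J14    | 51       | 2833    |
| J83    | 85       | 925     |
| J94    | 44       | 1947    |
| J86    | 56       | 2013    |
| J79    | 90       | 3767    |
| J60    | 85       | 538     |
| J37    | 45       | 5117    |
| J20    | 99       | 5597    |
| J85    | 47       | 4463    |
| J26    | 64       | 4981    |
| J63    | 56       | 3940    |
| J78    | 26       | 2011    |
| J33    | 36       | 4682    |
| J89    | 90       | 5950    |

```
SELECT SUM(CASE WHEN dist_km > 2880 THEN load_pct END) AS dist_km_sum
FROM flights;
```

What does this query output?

flight=J14: ✗
flight=J83: ✗
flight=J94: ✗
flight=J86: ✗
flight=J79: ✓ → 90
flight=J60: ✗
flight=J37: ✓ → 45
flight=J20: ✓ → 99
flight=J85: ✓ → 47
flight=J26: ✓ → 64
flight=J63: ✓ → 56
flight=J78: ✗
flight=J33: ✓ → 36
flight=J89: ✓ → 90
dist_km_sum = 90 + 45 + 99 + 47 + 64 + 56 + 36 + 90 = 527

527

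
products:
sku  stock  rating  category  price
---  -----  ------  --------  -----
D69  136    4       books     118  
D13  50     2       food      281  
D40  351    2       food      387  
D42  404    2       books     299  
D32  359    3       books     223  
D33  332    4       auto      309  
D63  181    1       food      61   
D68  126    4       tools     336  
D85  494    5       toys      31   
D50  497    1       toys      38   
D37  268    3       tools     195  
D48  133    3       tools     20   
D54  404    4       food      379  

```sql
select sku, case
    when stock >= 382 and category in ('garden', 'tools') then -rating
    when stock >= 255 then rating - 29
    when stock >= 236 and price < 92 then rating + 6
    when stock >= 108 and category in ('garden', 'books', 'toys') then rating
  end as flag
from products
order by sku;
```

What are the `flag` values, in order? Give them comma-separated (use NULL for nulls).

NULL, -26, -25, -26, -27, -27, NULL, -28, -25, NULL, NULL, 4, -24

sku=D13: (no match → NULL) → NULL
sku=D32: stock >= 255 → -26
sku=D33: stock >= 255 → -25
sku=D37: stock >= 255 → -26
sku=D40: stock >= 255 → -27
sku=D42: stock >= 255 → -27
sku=D48: (no match → NULL) → NULL
sku=D50: stock >= 255 → -28
sku=D54: stock >= 255 → -25
sku=D63: (no match → NULL) → NULL
sku=D68: (no match → NULL) → NULL
sku=D69: stock >= 108 and category in ('garden', 'books', 'toys') → 4
sku=D85: stock >= 255 → -24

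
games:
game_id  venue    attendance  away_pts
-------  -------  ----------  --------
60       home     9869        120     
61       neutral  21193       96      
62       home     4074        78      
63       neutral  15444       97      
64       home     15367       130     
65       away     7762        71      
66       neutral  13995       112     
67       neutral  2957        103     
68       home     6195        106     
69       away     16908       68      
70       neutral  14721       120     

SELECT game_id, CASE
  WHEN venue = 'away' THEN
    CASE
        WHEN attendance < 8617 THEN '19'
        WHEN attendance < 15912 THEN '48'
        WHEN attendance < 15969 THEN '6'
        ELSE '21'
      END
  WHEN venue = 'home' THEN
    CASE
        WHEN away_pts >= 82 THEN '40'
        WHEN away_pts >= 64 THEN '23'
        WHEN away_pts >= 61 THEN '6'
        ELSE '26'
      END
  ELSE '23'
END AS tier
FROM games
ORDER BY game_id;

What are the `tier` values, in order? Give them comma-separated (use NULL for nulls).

game_id=60: venue='home' → inner[away_pts >= 82] → 40
game_id=61: venue='neutral' → outer ELSE → 23
game_id=62: venue='home' → inner[away_pts >= 64] → 23
game_id=63: venue='neutral' → outer ELSE → 23
game_id=64: venue='home' → inner[away_pts >= 82] → 40
game_id=65: venue='away' → inner[attendance < 8617] → 19
game_id=66: venue='neutral' → outer ELSE → 23
game_id=67: venue='neutral' → outer ELSE → 23
game_id=68: venue='home' → inner[away_pts >= 82] → 40
game_id=69: venue='away' → inner[ELSE] → 21
game_id=70: venue='neutral' → outer ELSE → 23

40, 23, 23, 23, 40, 19, 23, 23, 40, 21, 23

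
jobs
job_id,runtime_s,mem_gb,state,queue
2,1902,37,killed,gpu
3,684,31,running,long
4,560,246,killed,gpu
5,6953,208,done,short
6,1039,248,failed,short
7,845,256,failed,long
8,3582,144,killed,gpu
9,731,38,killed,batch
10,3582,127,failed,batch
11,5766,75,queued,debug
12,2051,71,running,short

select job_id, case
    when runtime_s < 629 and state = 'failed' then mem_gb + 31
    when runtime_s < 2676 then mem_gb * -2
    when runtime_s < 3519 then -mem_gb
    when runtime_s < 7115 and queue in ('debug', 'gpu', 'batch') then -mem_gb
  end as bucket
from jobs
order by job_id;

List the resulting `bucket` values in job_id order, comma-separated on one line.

-74, -62, -492, NULL, -496, -512, -144, -76, -127, -75, -142

job_id=2: runtime_s < 2676 → -74
job_id=3: runtime_s < 2676 → -62
job_id=4: runtime_s < 2676 → -492
job_id=5: (no match → NULL) → NULL
job_id=6: runtime_s < 2676 → -496
job_id=7: runtime_s < 2676 → -512
job_id=8: runtime_s < 7115 and queue in ('debug', 'gpu', 'batch') → -144
job_id=9: runtime_s < 2676 → -76
job_id=10: runtime_s < 7115 and queue in ('debug', 'gpu', 'batch') → -127
job_id=11: runtime_s < 7115 and queue in ('debug', 'gpu', 'batch') → -75
job_id=12: runtime_s < 2676 → -142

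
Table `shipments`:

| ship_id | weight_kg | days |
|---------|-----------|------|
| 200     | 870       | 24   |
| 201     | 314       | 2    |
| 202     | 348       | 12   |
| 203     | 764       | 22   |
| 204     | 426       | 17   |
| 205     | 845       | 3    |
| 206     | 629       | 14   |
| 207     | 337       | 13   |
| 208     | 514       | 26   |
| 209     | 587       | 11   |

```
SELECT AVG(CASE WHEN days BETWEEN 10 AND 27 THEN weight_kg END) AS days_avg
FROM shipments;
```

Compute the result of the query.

559.375

ship_id=200: ✓ → 870
ship_id=201: ✗
ship_id=202: ✓ → 348
ship_id=203: ✓ → 764
ship_id=204: ✓ → 426
ship_id=205: ✗
ship_id=206: ✓ → 629
ship_id=207: ✓ → 337
ship_id=208: ✓ → 514
ship_id=209: ✓ → 587
days_avg = (870 + 348 + 764 + 426 + 629 + 337 + 514 + 587) / 8 = 559.375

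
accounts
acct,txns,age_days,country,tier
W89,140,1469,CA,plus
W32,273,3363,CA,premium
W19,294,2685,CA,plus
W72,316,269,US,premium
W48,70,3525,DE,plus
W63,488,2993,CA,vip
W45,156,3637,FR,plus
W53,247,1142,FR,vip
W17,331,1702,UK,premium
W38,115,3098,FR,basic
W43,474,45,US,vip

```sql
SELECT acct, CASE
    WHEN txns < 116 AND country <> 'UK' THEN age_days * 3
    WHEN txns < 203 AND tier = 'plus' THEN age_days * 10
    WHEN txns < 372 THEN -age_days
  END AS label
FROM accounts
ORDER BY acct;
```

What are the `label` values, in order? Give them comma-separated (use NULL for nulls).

acct=W17: txns < 372 → -1702
acct=W19: txns < 372 → -2685
acct=W32: txns < 372 → -3363
acct=W38: txns < 116 AND country <> 'UK' → 9294
acct=W43: (no match → NULL) → NULL
acct=W45: txns < 203 AND tier = 'plus' → 36370
acct=W48: txns < 116 AND country <> 'UK' → 10575
acct=W53: txns < 372 → -1142
acct=W63: (no match → NULL) → NULL
acct=W72: txns < 372 → -269
acct=W89: txns < 203 AND tier = 'plus' → 14690

-1702, -2685, -3363, 9294, NULL, 36370, 10575, -1142, NULL, -269, 14690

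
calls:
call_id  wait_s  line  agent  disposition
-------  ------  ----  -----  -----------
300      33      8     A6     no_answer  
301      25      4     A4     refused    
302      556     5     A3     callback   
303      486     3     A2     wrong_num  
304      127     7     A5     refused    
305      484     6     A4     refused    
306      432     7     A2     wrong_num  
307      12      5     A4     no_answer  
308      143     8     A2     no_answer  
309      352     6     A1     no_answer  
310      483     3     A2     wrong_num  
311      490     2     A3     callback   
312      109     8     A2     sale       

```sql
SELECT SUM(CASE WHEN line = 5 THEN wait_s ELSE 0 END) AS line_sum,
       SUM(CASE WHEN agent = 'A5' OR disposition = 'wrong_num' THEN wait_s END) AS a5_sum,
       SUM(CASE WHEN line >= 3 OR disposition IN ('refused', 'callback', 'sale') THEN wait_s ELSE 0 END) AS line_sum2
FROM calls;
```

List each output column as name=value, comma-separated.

[line_sum: line = 5]
call_id=300: ✗
call_id=301: ✗
call_id=302: ✓ → 556
call_id=303: ✗
call_id=304: ✗
call_id=305: ✗
call_id=306: ✗
call_id=307: ✓ → 12
call_id=308: ✗
call_id=309: ✗
call_id=310: ✗
call_id=311: ✗
call_id=312: ✗
line_sum = 556 + 12 = 568
—
[a5_sum: agent = 'A5' OR disposition = 'wrong_num']
call_id=300: ✗
call_id=301: ✗
call_id=302: ✗
call_id=303: ✓ → 486
call_id=304: ✓ → 127
call_id=305: ✗
call_id=306: ✓ → 432
call_id=307: ✗
call_id=308: ✗
call_id=309: ✗
call_id=310: ✓ → 483
call_id=311: ✗
call_id=312: ✗
a5_sum = 486 + 127 + 432 + 483 = 1528
—
[line_sum2: line >= 3 OR disposition IN ('refused', 'callback', 'sale')]
call_id=300: ✓ → 33
call_id=301: ✓ → 25
call_id=302: ✓ → 556
call_id=303: ✓ → 486
call_id=304: ✓ → 127
call_id=305: ✓ → 484
call_id=306: ✓ → 432
call_id=307: ✓ → 12
call_id=308: ✓ → 143
call_id=309: ✓ → 352
call_id=310: ✓ → 483
call_id=311: ✓ → 490
call_id=312: ✓ → 109
line_sum2 = 33 + 25 + 556 + 486 + 127 + 484 + 432 + 12 + 143 + 352 + 483 + 490 + 109 = 3732

line_sum=568, a5_sum=1528, line_sum2=3732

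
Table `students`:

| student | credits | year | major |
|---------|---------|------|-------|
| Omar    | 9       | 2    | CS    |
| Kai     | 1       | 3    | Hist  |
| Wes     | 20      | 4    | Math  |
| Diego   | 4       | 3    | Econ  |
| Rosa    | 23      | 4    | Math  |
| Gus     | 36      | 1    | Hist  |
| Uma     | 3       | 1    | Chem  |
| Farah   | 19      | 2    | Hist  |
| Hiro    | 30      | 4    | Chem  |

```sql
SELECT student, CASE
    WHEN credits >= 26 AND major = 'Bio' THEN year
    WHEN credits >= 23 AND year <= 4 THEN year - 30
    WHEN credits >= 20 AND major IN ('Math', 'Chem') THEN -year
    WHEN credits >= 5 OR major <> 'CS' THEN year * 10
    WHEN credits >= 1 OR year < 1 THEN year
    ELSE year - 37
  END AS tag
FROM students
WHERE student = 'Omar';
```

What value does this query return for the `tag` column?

20

student = Omar: credits=9, year=2, major=CS.
credits >= 26 AND major = 'Bio' → false
credits >= 23 AND year <= 4 → false
credits >= 20 AND major IN ('Math', 'Chem') → false
credits >= 5 OR major <> 'CS' → true → 20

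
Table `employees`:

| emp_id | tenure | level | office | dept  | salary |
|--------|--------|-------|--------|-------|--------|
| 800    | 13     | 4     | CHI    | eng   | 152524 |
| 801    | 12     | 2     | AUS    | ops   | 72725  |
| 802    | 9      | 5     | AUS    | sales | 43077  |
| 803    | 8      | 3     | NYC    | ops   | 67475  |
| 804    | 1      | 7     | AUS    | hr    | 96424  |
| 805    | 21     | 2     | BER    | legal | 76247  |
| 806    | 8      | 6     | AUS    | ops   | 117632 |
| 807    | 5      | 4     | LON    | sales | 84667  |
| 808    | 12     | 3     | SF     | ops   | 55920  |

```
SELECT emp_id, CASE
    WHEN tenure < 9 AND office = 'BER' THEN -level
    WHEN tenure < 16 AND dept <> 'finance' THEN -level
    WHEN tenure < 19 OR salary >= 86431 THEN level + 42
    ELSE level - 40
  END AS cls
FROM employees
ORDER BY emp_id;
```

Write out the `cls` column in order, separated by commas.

-4, -2, -5, -3, -7, -38, -6, -4, -3

emp_id=800: tenure < 16 AND dept <> 'finance' → -4
emp_id=801: tenure < 16 AND dept <> 'finance' → -2
emp_id=802: tenure < 16 AND dept <> 'finance' → -5
emp_id=803: tenure < 16 AND dept <> 'finance' → -3
emp_id=804: tenure < 16 AND dept <> 'finance' → -7
emp_id=805: ELSE → -38
emp_id=806: tenure < 16 AND dept <> 'finance' → -6
emp_id=807: tenure < 16 AND dept <> 'finance' → -4
emp_id=808: tenure < 16 AND dept <> 'finance' → -3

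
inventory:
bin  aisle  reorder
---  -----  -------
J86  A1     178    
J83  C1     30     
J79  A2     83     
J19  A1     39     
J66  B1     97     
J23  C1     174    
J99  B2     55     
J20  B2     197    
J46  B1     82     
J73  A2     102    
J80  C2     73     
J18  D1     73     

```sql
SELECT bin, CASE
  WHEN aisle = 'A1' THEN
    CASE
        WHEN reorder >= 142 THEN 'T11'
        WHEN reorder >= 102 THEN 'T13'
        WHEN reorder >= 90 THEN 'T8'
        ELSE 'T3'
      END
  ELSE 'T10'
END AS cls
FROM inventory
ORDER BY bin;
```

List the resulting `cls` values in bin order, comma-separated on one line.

bin=J18: aisle='D1' → outer ELSE → T10
bin=J19: aisle='A1' → inner[ELSE] → T3
bin=J20: aisle='B2' → outer ELSE → T10
bin=J23: aisle='C1' → outer ELSE → T10
bin=J46: aisle='B1' → outer ELSE → T10
bin=J66: aisle='B1' → outer ELSE → T10
bin=J73: aisle='A2' → outer ELSE → T10
bin=J79: aisle='A2' → outer ELSE → T10
bin=J80: aisle='C2' → outer ELSE → T10
bin=J83: aisle='C1' → outer ELSE → T10
bin=J86: aisle='A1' → inner[reorder >= 142] → T11
bin=J99: aisle='B2' → outer ELSE → T10

T10, T3, T10, T10, T10, T10, T10, T10, T10, T10, T11, T10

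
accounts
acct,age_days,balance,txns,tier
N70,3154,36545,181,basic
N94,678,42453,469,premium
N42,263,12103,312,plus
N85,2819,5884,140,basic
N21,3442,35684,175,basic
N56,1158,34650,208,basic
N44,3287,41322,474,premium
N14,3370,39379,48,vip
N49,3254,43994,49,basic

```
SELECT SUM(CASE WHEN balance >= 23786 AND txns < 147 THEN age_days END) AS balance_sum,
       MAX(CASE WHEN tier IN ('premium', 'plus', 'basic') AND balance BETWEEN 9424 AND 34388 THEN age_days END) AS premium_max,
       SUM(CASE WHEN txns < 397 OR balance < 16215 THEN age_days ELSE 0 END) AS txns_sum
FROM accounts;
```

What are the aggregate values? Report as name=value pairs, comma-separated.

balance_sum=6624, premium_max=263, txns_sum=17460

[balance_sum: balance >= 23786 AND txns < 147]
acct=N70: ✗
acct=N94: ✗
acct=N42: ✗
acct=N85: ✗
acct=N21: ✗
acct=N56: ✗
acct=N44: ✗
acct=N14: ✓ → 3370
acct=N49: ✓ → 3254
balance_sum = 3370 + 3254 = 6624
—
[premium_max: tier IN ('premium', 'plus', 'basic') AND balance BETWEEN 9424 AND 34388]
acct=N70: ✗
acct=N94: ✗
acct=N42: ✓ → 263
acct=N85: ✗
acct=N21: ✗
acct=N56: ✗
acct=N44: ✗
acct=N14: ✗
acct=N49: ✗
premium_max = MAX(263) = 263
—
[txns_sum: txns < 397 OR balance < 16215]
acct=N70: ✓ → 3154
acct=N94: ✗
acct=N42: ✓ → 263
acct=N85: ✓ → 2819
acct=N21: ✓ → 3442
acct=N56: ✓ → 1158
acct=N44: ✗
acct=N14: ✓ → 3370
acct=N49: ✓ → 3254
txns_sum = 3154 + 263 + 2819 + 3442 + 1158 + 3370 + 3254 = 17460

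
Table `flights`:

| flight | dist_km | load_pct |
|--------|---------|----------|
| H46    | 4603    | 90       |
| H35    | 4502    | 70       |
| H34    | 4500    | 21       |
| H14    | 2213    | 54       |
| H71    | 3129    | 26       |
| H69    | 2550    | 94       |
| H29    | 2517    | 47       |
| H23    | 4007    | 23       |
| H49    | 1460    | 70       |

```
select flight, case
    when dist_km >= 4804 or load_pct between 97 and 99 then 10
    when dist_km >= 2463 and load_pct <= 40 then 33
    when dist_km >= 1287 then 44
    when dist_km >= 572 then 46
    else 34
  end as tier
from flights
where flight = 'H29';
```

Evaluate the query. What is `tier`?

flight = H29: dist_km=2517, load_pct=47.
dist_km >= 4804 or load_pct between 97 and 99 → false
dist_km >= 2463 and load_pct <= 40 → false
dist_km >= 1287 → true → 44

44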